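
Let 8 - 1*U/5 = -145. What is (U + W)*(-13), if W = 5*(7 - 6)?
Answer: -10010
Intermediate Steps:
U = 765 (U = 40 - 5*(-145) = 40 + 725 = 765)
W = 5 (W = 5*1 = 5)
(U + W)*(-13) = (765 + 5)*(-13) = 770*(-13) = -10010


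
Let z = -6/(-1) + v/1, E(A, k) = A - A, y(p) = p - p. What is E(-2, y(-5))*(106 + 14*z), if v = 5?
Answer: 0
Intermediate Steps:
y(p) = 0
E(A, k) = 0
z = 11 (z = -6/(-1) + 5/1 = -6*(-1) + 5*1 = 6 + 5 = 11)
E(-2, y(-5))*(106 + 14*z) = 0*(106 + 14*11) = 0*(106 + 154) = 0*260 = 0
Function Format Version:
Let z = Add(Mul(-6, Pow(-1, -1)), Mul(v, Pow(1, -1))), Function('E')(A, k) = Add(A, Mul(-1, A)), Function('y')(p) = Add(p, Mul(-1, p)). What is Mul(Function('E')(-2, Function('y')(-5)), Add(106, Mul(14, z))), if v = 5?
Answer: 0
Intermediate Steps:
Function('y')(p) = 0
Function('E')(A, k) = 0
z = 11 (z = Add(Mul(-6, Pow(-1, -1)), Mul(5, Pow(1, -1))) = Add(Mul(-6, -1), Mul(5, 1)) = Add(6, 5) = 11)
Mul(Function('E')(-2, Function('y')(-5)), Add(106, Mul(14, z))) = Mul(0, Add(106, Mul(14, 11))) = Mul(0, Add(106, 154)) = Mul(0, 260) = 0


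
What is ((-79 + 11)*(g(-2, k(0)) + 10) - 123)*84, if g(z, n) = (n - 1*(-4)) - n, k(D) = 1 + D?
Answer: -90300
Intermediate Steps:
g(z, n) = 4 (g(z, n) = (n + 4) - n = (4 + n) - n = 4)
((-79 + 11)*(g(-2, k(0)) + 10) - 123)*84 = ((-79 + 11)*(4 + 10) - 123)*84 = (-68*14 - 123)*84 = (-952 - 123)*84 = -1075*84 = -90300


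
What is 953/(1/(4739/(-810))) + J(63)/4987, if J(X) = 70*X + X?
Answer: -22519000399/4039470 ≈ -5574.7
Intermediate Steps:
J(X) = 71*X
953/(1/(4739/(-810))) + J(63)/4987 = 953/(1/(4739/(-810))) + (71*63)/4987 = 953/(1/(4739*(-1/810))) + 4473*(1/4987) = 953/(1/(-4739/810)) + 4473/4987 = 953/(-810/4739) + 4473/4987 = 953*(-4739/810) + 4473/4987 = -4516267/810 + 4473/4987 = -22519000399/4039470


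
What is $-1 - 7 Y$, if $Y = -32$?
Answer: $223$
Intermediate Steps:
$-1 - 7 Y = -1 - -224 = -1 + 224 = 223$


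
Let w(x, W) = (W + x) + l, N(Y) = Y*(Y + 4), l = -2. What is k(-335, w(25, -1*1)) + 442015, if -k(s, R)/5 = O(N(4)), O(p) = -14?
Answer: 442085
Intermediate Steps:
N(Y) = Y*(4 + Y)
w(x, W) = -2 + W + x (w(x, W) = (W + x) - 2 = -2 + W + x)
k(s, R) = 70 (k(s, R) = -5*(-14) = 70)
k(-335, w(25, -1*1)) + 442015 = 70 + 442015 = 442085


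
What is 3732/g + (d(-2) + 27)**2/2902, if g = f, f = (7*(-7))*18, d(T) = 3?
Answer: -836372/213297 ≈ -3.9212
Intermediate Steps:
f = -882 (f = -49*18 = -882)
g = -882
3732/g + (d(-2) + 27)**2/2902 = 3732/(-882) + (3 + 27)**2/2902 = 3732*(-1/882) + 30**2*(1/2902) = -622/147 + 900*(1/2902) = -622/147 + 450/1451 = -836372/213297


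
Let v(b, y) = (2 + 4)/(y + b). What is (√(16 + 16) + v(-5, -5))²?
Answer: 809/25 - 24*√2/5 ≈ 25.572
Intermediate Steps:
v(b, y) = 6/(b + y)
(√(16 + 16) + v(-5, -5))² = (√(16 + 16) + 6/(-5 - 5))² = (√32 + 6/(-10))² = (4*√2 + 6*(-⅒))² = (4*√2 - ⅗)² = (-⅗ + 4*√2)²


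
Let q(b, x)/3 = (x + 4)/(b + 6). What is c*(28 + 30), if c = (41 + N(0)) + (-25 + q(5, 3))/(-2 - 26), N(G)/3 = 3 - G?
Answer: 226983/77 ≈ 2947.8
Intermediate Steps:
q(b, x) = 3*(4 + x)/(6 + b) (q(b, x) = 3*((x + 4)/(b + 6)) = 3*((4 + x)/(6 + b)) = 3*(4 + x)/(6 + b))
N(G) = 9 - 3*G (N(G) = 3*(3 - G) = 9 - 3*G)
c = 7827/154 (c = (41 + (9 - 3*0)) + (-25 + 3*(4 + 3)/(6 + 5))/(-2 - 26) = (41 + (9 + 0)) + (-25 + 3*7/11)/(-28) = (41 + 9) + (-25 + 3*(1/11)*7)*(-1/28) = 50 + (-25 + 21/11)*(-1/28) = 50 - 254/11*(-1/28) = 50 + 127/154 = 7827/154 ≈ 50.825)
c*(28 + 30) = 7827*(28 + 30)/154 = (7827/154)*58 = 226983/77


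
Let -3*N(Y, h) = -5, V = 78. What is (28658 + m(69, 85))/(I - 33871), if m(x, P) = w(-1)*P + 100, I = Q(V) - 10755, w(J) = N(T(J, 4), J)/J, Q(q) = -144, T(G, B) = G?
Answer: -85849/134310 ≈ -0.63918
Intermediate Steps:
N(Y, h) = 5/3 (N(Y, h) = -1/3*(-5) = 5/3)
w(J) = 5/(3*J)
I = -10899 (I = -144 - 10755 = -10899)
m(x, P) = 100 - 5*P/3 (m(x, P) = ((5/3)/(-1))*P + 100 = ((5/3)*(-1))*P + 100 = -5*P/3 + 100 = 100 - 5*P/3)
(28658 + m(69, 85))/(I - 33871) = (28658 + (100 - 5/3*85))/(-10899 - 33871) = (28658 + (100 - 425/3))/(-44770) = (28658 - 125/3)*(-1/44770) = (85849/3)*(-1/44770) = -85849/134310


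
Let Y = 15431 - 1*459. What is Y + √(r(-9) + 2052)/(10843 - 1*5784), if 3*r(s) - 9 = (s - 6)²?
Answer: 14972 + √2130/5059 ≈ 14972.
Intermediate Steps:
Y = 14972 (Y = 15431 - 459 = 14972)
r(s) = 3 + (-6 + s)²/3 (r(s) = 3 + (s - 6)²/3 = 3 + (-6 + s)²/3)
Y + √(r(-9) + 2052)/(10843 - 1*5784) = 14972 + √((3 + (-6 - 9)²/3) + 2052)/(10843 - 1*5784) = 14972 + √((3 + (⅓)*(-15)²) + 2052)/(10843 - 5784) = 14972 + √((3 + (⅓)*225) + 2052)/5059 = 14972 + √((3 + 75) + 2052)*(1/5059) = 14972 + √(78 + 2052)*(1/5059) = 14972 + √2130*(1/5059) = 14972 + √2130/5059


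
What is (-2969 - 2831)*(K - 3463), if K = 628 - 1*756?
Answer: 20827800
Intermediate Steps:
K = -128 (K = 628 - 756 = -128)
(-2969 - 2831)*(K - 3463) = (-2969 - 2831)*(-128 - 3463) = -5800*(-3591) = 20827800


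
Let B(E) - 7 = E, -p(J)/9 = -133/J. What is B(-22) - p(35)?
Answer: -246/5 ≈ -49.200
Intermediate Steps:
p(J) = 1197/J (p(J) = -(-1197)/J = 1197/J)
B(E) = 7 + E
B(-22) - p(35) = (7 - 22) - 1197/35 = -15 - 1197/35 = -15 - 1*171/5 = -15 - 171/5 = -246/5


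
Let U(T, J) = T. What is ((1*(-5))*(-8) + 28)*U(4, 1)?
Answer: 272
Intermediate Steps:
((1*(-5))*(-8) + 28)*U(4, 1) = ((1*(-5))*(-8) + 28)*4 = (-5*(-8) + 28)*4 = (40 + 28)*4 = 68*4 = 272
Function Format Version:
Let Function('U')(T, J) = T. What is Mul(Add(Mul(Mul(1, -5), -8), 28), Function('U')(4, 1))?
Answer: 272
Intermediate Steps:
Mul(Add(Mul(Mul(1, -5), -8), 28), Function('U')(4, 1)) = Mul(Add(Mul(Mul(1, -5), -8), 28), 4) = Mul(Add(Mul(-5, -8), 28), 4) = Mul(Add(40, 28), 4) = Mul(68, 4) = 272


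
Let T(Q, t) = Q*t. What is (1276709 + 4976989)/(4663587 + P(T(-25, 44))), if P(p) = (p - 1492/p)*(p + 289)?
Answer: 15085675/13399223 ≈ 1.1259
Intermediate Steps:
P(p) = (289 + p)*(p - 1492/p) (P(p) = (p - 1492/p)*(289 + p) = (289 + p)*(p - 1492/p))
(1276709 + 4976989)/(4663587 + P(T(-25, 44))) = (1276709 + 4976989)/(4663587 + (-1492 + (-25*44)² - 431188/((-25*44)) + 289*(-25*44))) = 6253698/(4663587 + (-1492 + (-1100)² - 431188/(-1100) + 289*(-1100))) = 6253698/(4663587 + (-1492 + 1210000 - 431188*(-1/1100) - 317900)) = 6253698/(4663587 + (-1492 + 1210000 + 107797/275 - 317900)) = 6253698/(4663587 + 245024997/275) = 6253698/(1527511422/275) = 6253698*(275/1527511422) = 15085675/13399223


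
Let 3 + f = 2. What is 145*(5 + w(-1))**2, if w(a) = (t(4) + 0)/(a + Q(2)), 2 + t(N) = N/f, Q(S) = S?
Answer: 145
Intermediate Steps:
f = -1 (f = -3 + 2 = -1)
t(N) = -2 - N (t(N) = -2 + N/(-1) = -2 + N*(-1) = -2 - N)
w(a) = -6/(2 + a) (w(a) = ((-2 - 1*4) + 0)/(a + 2) = ((-2 - 4) + 0)/(2 + a) = (-6 + 0)/(2 + a) = -6/(2 + a))
145*(5 + w(-1))**2 = 145*(5 - 6/(2 - 1))**2 = 145*(5 - 6/1)**2 = 145*(5 - 6*1)**2 = 145*(5 - 6)**2 = 145*(-1)**2 = 145*1 = 145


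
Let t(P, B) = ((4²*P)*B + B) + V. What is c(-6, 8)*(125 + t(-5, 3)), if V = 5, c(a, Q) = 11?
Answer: -1177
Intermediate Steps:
t(P, B) = 5 + B + 16*B*P (t(P, B) = ((4²*P)*B + B) + 5 = ((16*P)*B + B) + 5 = (16*B*P + B) + 5 = (B + 16*B*P) + 5 = 5 + B + 16*B*P)
c(-6, 8)*(125 + t(-5, 3)) = 11*(125 + (5 + 3 + 16*3*(-5))) = 11*(125 + (5 + 3 - 240)) = 11*(125 - 232) = 11*(-107) = -1177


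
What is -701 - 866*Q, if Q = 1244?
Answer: -1078005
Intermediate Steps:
-701 - 866*Q = -701 - 866*1244 = -701 - 1077304 = -1078005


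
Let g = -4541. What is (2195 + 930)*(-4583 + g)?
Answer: -28512500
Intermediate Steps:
(2195 + 930)*(-4583 + g) = (2195 + 930)*(-4583 - 4541) = 3125*(-9124) = -28512500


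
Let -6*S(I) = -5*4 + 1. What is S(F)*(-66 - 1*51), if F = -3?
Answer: -741/2 ≈ -370.50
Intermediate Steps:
S(I) = 19/6 (S(I) = -(-5*4 + 1)/6 = -(-20 + 1)/6 = -1/6*(-19) = 19/6)
S(F)*(-66 - 1*51) = 19*(-66 - 1*51)/6 = 19*(-66 - 51)/6 = (19/6)*(-117) = -741/2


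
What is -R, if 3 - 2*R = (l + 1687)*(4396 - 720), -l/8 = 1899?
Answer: -49644383/2 ≈ -2.4822e+7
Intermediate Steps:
l = -15192 (l = -8*1899 = -15192)
R = 49644383/2 (R = 3/2 - (-15192 + 1687)*(4396 - 720)/2 = 3/2 - (-13505)*3676/2 = 3/2 - ½*(-49644380) = 3/2 + 24822190 = 49644383/2 ≈ 2.4822e+7)
-R = -1*49644383/2 = -49644383/2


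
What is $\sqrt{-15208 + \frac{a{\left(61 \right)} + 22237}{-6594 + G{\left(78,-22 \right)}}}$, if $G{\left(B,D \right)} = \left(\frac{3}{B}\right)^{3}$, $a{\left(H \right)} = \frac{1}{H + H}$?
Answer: $\frac{2 i \sqrt{526500561724730674543}}{372087617} \approx 123.33 i$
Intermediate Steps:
$a{\left(H \right)} = \frac{1}{2 H}$
$G{\left(B,D \right)} = \frac{27}{B^{3}}$
$\sqrt{-15208 + \frac{a{\left(61 \right)} + 22237}{-6594 + G{\left(78,-22 \right)}}} = \sqrt{-15208 + \frac{\frac{1}{2 \cdot 61} + 22237}{-6594 + \frac{27}{474552}}} = \sqrt{-15208 + \frac{\frac{1}{2} \cdot \frac{1}{61} + 22237}{-6594 + 27 \cdot \frac{1}{474552}}} = \sqrt{-15208 + \frac{\frac{1}{122} + 22237}{-6594 + \frac{1}{17576}}} = \sqrt{-15208 + \frac{2712915}{122 \left(- \frac{115896143}{17576}\right)}} = \sqrt{-15208 + \frac{2712915}{122} \left(- \frac{17576}{115896143}\right)} = \sqrt{-15208 - \frac{1254794580}{372087617}} = \sqrt{- \frac{5659963273916}{372087617}} = \frac{2 i \sqrt{526500561724730674543}}{372087617}$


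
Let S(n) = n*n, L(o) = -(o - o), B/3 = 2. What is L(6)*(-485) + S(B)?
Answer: 36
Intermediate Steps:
B = 6 (B = 3*2 = 6)
L(o) = 0 (L(o) = -1*0 = 0)
S(n) = n**2
L(6)*(-485) + S(B) = 0*(-485) + 6**2 = 0 + 36 = 36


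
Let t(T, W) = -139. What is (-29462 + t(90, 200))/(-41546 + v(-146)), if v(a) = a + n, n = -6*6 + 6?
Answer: 1287/1814 ≈ 0.70948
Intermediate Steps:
n = -30 (n = -36 + 6 = -30)
v(a) = -30 + a (v(a) = a - 30 = -30 + a)
(-29462 + t(90, 200))/(-41546 + v(-146)) = (-29462 - 139)/(-41546 + (-30 - 146)) = -29601/(-41546 - 176) = -29601/(-41722) = -29601*(-1/41722) = 1287/1814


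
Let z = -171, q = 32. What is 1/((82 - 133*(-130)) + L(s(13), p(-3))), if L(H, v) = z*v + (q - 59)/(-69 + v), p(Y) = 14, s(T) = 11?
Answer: 55/823817 ≈ 6.6762e-5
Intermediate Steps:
L(H, v) = -171*v - 27/(-69 + v) (L(H, v) = -171*v + (32 - 59)/(-69 + v) = -171*v - 27/(-69 + v))
1/((82 - 133*(-130)) + L(s(13), p(-3))) = 1/((82 - 133*(-130)) + 9*(-3 - 19*14² + 1311*14)/(-69 + 14)) = 1/((82 + 17290) + 9*(-3 - 19*196 + 18354)/(-55)) = 1/(17372 + 9*(-1/55)*(-3 - 3724 + 18354)) = 1/(17372 + 9*(-1/55)*14627) = 1/(17372 - 131643/55) = 1/(823817/55) = 55/823817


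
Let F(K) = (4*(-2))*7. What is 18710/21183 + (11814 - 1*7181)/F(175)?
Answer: -97093079/1186248 ≈ -81.849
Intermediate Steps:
F(K) = -56 (F(K) = -8*7 = -56)
18710/21183 + (11814 - 1*7181)/F(175) = 18710/21183 + (11814 - 1*7181)/(-56) = 18710*(1/21183) + (11814 - 7181)*(-1/56) = 18710/21183 + 4633*(-1/56) = 18710/21183 - 4633/56 = -97093079/1186248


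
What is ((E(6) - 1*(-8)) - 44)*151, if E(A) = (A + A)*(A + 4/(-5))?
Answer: 19932/5 ≈ 3986.4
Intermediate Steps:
E(A) = 2*A*(-⅘ + A) (E(A) = (2*A)*(A + 4*(-⅕)) = (2*A)*(A - ⅘) = (2*A)*(-⅘ + A) = 2*A*(-⅘ + A))
((E(6) - 1*(-8)) - 44)*151 = (((⅖)*6*(-4 + 5*6) - 1*(-8)) - 44)*151 = (((⅖)*6*(-4 + 30) + 8) - 44)*151 = (((⅖)*6*26 + 8) - 44)*151 = ((312/5 + 8) - 44)*151 = (352/5 - 44)*151 = (132/5)*151 = 19932/5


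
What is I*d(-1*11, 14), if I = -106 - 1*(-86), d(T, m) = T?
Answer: 220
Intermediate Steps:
I = -20 (I = -106 + 86 = -20)
I*d(-1*11, 14) = -(-20)*11 = -20*(-11) = 220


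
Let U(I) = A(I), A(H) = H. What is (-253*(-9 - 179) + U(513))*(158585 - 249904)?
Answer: -4390343563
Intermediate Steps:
U(I) = I
(-253*(-9 - 179) + U(513))*(158585 - 249904) = (-253*(-9 - 179) + 513)*(158585 - 249904) = (-253*(-188) + 513)*(-91319) = (47564 + 513)*(-91319) = 48077*(-91319) = -4390343563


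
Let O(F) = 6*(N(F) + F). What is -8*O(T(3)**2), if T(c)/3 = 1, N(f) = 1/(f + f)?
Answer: -1304/3 ≈ -434.67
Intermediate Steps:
N(f) = 1/(2*f)
T(c) = 3 (T(c) = 3*1 = 3)
O(F) = 3/F + 6*F (O(F) = 6*(1/(2*F) + F) = 6*(F + 1/(2*F)) = 3/F + 6*F)
-8*O(T(3)**2) = -8*(3/(3**2) + 6*3**2) = -8*(3/9 + 6*9) = -8*(3*(1/9) + 54) = -8*(1/3 + 54) = -8*163/3 = -1304/3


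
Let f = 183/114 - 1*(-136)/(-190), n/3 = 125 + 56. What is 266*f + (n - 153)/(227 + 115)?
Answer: 67756/285 ≈ 237.74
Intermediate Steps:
n = 543 (n = 3*(125 + 56) = 3*181 = 543)
f = 169/190 (f = 183*(1/114) + 136*(-1/190) = 61/38 - 68/95 = 169/190 ≈ 0.88947)
266*f + (n - 153)/(227 + 115) = 266*(169/190) + (543 - 153)/(227 + 115) = 1183/5 + 390/342 = 1183/5 + 390*(1/342) = 1183/5 + 65/57 = 67756/285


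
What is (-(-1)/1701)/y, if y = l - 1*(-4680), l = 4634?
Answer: 1/15843114 ≈ 6.3119e-8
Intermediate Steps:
y = 9314 (y = 4634 - 1*(-4680) = 4634 + 4680 = 9314)
(-(-1)/1701)/y = -(-1)/1701/9314 = -(-1)/1701*(1/9314) = -1*(-1/1701)*(1/9314) = (1/1701)*(1/9314) = 1/15843114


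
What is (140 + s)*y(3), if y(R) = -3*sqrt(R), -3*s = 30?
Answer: -390*sqrt(3) ≈ -675.50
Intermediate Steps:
s = -10 (s = -1/3*30 = -10)
(140 + s)*y(3) = (140 - 10)*(-3*sqrt(3)) = 130*(-3*sqrt(3)) = -390*sqrt(3)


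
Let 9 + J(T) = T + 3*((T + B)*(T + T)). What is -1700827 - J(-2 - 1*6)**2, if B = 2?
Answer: -1774268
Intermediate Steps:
J(T) = -9 + T + 6*T*(2 + T) (J(T) = -9 + (T + 3*((T + 2)*(T + T))) = -9 + (T + 3*((2 + T)*(2*T))) = -9 + (T + 3*(2*T*(2 + T))) = -9 + (T + 6*T*(2 + T)) = -9 + T + 6*T*(2 + T))
-1700827 - J(-2 - 1*6)**2 = -1700827 - (-9 + 6*(-2 - 1*6)**2 + 13*(-2 - 1*6))**2 = -1700827 - (-9 + 6*(-2 - 6)**2 + 13*(-2 - 6))**2 = -1700827 - (-9 + 6*(-8)**2 + 13*(-8))**2 = -1700827 - (-9 + 6*64 - 104)**2 = -1700827 - (-9 + 384 - 104)**2 = -1700827 - 1*271**2 = -1700827 - 1*73441 = -1700827 - 73441 = -1774268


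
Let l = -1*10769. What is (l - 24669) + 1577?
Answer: -33861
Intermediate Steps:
l = -10769
(l - 24669) + 1577 = (-10769 - 24669) + 1577 = -35438 + 1577 = -33861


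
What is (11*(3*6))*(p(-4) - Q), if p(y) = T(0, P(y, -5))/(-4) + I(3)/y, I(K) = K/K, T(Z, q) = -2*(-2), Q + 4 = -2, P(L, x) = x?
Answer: 1881/2 ≈ 940.50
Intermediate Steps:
Q = -6 (Q = -4 - 2 = -6)
T(Z, q) = 4
I(K) = 1
p(y) = -1 + 1/y (p(y) = 4/(-4) + 1/y = 4*(-¼) + 1/y = -1 + 1/y)
(11*(3*6))*(p(-4) - Q) = (11*(3*6))*((1 - 1*(-4))/(-4) - 1*(-6)) = (11*18)*(-(1 + 4)/4 + 6) = 198*(-¼*5 + 6) = 198*(-5/4 + 6) = 198*(19/4) = 1881/2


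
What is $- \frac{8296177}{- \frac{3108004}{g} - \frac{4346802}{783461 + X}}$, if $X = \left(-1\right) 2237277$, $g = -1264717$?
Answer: $- \frac{206133743300076956}{135350544977} \approx -1.523 \cdot 10^{6}$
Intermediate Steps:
$X = -2237277$
$- \frac{8296177}{- \frac{3108004}{g} - \frac{4346802}{783461 + X}} = - \frac{8296177}{- \frac{3108004}{-1264717} - \frac{4346802}{783461 - 2237277}} = - \frac{8296177}{\left(-3108004\right) \left(- \frac{1}{1264717}\right) - \frac{4346802}{-1453816}} = - \frac{8296177}{\frac{3108004}{1264717} - - \frac{2173401}{726908}} = - \frac{8296177}{\frac{3108004}{1264717} + \frac{2173401}{726908}} = - \frac{8296177}{\frac{5007970164149}{919332905036}} = \left(-8296177\right) \frac{919332905036}{5007970164149} = - \frac{206133743300076956}{135350544977}$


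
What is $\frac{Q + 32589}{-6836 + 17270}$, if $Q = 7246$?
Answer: $\frac{39835}{10434} \approx 3.8178$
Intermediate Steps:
$\frac{Q + 32589}{-6836 + 17270} = \frac{7246 + 32589}{-6836 + 17270} = \frac{39835}{10434}$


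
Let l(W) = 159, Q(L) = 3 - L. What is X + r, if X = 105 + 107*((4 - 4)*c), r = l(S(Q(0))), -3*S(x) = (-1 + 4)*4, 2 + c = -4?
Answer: 264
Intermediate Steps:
c = -6 (c = -2 - 4 = -6)
S(x) = -4 (S(x) = -(-1 + 4)*4/3 = -4)
r = 159
X = 105 (X = 105 + 107*((4 - 4)*(-6)) = 105 + 107*(0*(-6)) = 105 + 107*0 = 105 + 0 = 105)
X + r = 105 + 159 = 264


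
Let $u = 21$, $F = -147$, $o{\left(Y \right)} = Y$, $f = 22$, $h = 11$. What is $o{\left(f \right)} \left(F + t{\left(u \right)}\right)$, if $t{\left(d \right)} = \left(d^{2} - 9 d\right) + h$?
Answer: $2552$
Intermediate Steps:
$t{\left(d \right)} = 11 + d^{2} - 9 d$ ($t{\left(d \right)} = \left(d^{2} - 9 d\right) + 11 = 11 + d^{2} - 9 d$)
$o{\left(f \right)} \left(F + t{\left(u \right)}\right) = 22 \left(-147 + \left(11 + 21^{2} - 189\right)\right) = 22 \left(-147 + \left(11 + 441 - 189\right)\right) = 22 \left(-147 + 263\right) = 22 \cdot 116 = 2552$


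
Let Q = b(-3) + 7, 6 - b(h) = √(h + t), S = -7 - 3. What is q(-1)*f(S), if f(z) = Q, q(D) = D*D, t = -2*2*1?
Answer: 13 - I*√7 ≈ 13.0 - 2.6458*I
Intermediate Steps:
t = -4 (t = -4*1 = -4)
S = -10
b(h) = 6 - √(-4 + h) (b(h) = 6 - √(h - 4) = 6 - √(-4 + h))
Q = 13 - I*√7 (Q = (6 - √(-4 - 3)) + 7 = (6 - √(-7)) + 7 = (6 - I*√7) + 7 = 13 - I*√7 ≈ 13.0 - 2.6458*I)
q(D) = D²
f(z) = 13 - I*√7
q(-1)*f(S) = (-1)²*(13 - I*√7) = 1*(13 - I*√7) = 13 - I*√7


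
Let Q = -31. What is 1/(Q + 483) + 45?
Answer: 20341/452 ≈ 45.002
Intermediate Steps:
1/(Q + 483) + 45 = 1/(-31 + 483) + 45 = 1/452 + 45 = 20341/452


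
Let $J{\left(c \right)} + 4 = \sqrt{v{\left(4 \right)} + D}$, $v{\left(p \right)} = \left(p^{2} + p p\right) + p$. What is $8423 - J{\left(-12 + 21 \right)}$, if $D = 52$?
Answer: $8427 - 2 \sqrt{22} \approx 8417.6$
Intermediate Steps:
$v{\left(p \right)} = p + 2 p^{2}$ ($v{\left(p \right)} = \left(p^{2} + p^{2}\right) + p = 2 p^{2} + p = p + 2 p^{2}$)
$J{\left(c \right)} = -4 + 2 \sqrt{22}$ ($J{\left(c \right)} = -4 + \sqrt{4 \left(1 + 2 \cdot 4\right) + 52} = -4 + \sqrt{4 \left(1 + 8\right) + 52} = -4 + \sqrt{4 \cdot 9 + 52} = -4 + \sqrt{36 + 52} = -4 + \sqrt{88} = -4 + 2 \sqrt{22}$)
$8423 - J{\left(-12 + 21 \right)} = 8423 - \left(-4 + 2 \sqrt{22}\right) = 8423 + \left(4 - 2 \sqrt{22}\right) = 8427 - 2 \sqrt{22}$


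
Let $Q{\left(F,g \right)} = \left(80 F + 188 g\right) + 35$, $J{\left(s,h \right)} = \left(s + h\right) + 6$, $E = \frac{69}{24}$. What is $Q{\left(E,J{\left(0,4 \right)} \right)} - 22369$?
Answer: $-20224$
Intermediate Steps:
$E = \frac{23}{8}$ ($E = 69 \cdot \frac{1}{24} = \frac{23}{8} \approx 2.875$)
$J{\left(s,h \right)} = 6 + h + s$ ($J{\left(s,h \right)} = \left(h + s\right) + 6 = 6 + h + s$)
$Q{\left(F,g \right)} = 35 + 80 F + 188 g$
$Q{\left(E,J{\left(0,4 \right)} \right)} - 22369 = \left(35 + 80 \cdot \frac{23}{8} + 188 \left(6 + 4 + 0\right)\right) - 22369 = \left(35 + 230 + 188 \cdot 10\right) - 22369 = \left(35 + 230 + 1880\right) - 22369 = 2145 - 22369 = -20224$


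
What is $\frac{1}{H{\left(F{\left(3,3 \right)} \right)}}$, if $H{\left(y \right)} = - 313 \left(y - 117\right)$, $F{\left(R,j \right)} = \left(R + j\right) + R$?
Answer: $\frac{1}{33804} \approx 2.9582 \cdot 10^{-5}$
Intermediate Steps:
$F{\left(R,j \right)} = j + 2 R$
$H{\left(y \right)} = 36621 - 313 y$ ($H{\left(y \right)} = - 313 \left(-117 + y\right) = 36621 - 313 y$)
$\frac{1}{H{\left(F{\left(3,3 \right)} \right)}} = \frac{1}{36621 - 313 \left(3 + 2 \cdot 3\right)} = \frac{1}{36621 - 313 \left(3 + 6\right)} = \frac{1}{36621 - 2817} = \frac{1}{33804}$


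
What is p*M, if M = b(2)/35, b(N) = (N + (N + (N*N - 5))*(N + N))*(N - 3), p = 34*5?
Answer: -204/7 ≈ -29.143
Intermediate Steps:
p = 170
b(N) = (-3 + N)*(N + 2*N*(-5 + N + N²)) (b(N) = (N + (N + (N² - 5))*(2*N))*(-3 + N) = (N + (N + (-5 + N²))*(2*N))*(-3 + N) = (N + (-5 + N + N²)*(2*N))*(-3 + N) = (N + 2*N*(-5 + N + N²))*(-3 + N) = (-3 + N)*(N + 2*N*(-5 + N + N²)))
M = -6/35 (M = (2*(27 - 15*2 - 4*2² + 2*2³))/35 = (2*(27 - 30 - 4*4 + 2*8))*(1/35) = (2*(27 - 30 - 16 + 16))*(1/35) = (2*(-3))*(1/35) = -6*1/35 = -6/35 ≈ -0.17143)
p*M = 170*(-6/35) = -204/7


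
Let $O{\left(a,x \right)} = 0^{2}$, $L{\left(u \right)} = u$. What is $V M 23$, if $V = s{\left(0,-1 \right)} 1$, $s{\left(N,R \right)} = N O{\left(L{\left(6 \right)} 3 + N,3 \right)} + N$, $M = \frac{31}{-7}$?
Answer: $0$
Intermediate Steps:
$M = - \frac{31}{7}$ ($M = 31 \left(- \frac{1}{7}\right) = - \frac{31}{7} \approx -4.4286$)
$O{\left(a,x \right)} = 0$
$s{\left(N,R \right)} = N$ ($s{\left(N,R \right)} = N 0 + N = 0 + N = N$)
$V = 0$ ($V = 0 \cdot 1 = 0$)
$V M 23 = 0 \left(- \frac{31}{7}\right) 23 = 0 \cdot 23 = 0$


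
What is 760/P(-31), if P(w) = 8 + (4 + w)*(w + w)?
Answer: 380/841 ≈ 0.45184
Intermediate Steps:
P(w) = 8 + 2*w*(4 + w) (P(w) = 8 + (4 + w)*(2*w) = 8 + 2*w*(4 + w))
760/P(-31) = 760/(8 + 2*(-31)**2 + 8*(-31)) = 760/(8 + 2*961 - 248) = 760/(8 + 1922 - 248) = 760/1682 = 760*(1/1682) = 380/841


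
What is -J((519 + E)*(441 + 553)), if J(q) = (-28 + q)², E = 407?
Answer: -847165613056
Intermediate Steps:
-J((519 + E)*(441 + 553)) = -(-28 + (519 + 407)*(441 + 553))² = -(-28 + 926*994)² = -(-28 + 920444)² = -1*920416² = -1*847165613056 = -847165613056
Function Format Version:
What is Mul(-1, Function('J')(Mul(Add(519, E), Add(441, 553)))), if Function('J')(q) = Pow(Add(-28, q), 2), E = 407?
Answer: -847165613056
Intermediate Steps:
Mul(-1, Function('J')(Mul(Add(519, E), Add(441, 553)))) = Mul(-1, Pow(Add(-28, Mul(Add(519, 407), Add(441, 553))), 2)) = Mul(-1, Pow(Add(-28, Mul(926, 994)), 2)) = Mul(-1, Pow(Add(-28, 920444), 2)) = Mul(-1, Pow(920416, 2)) = Mul(-1, 847165613056) = -847165613056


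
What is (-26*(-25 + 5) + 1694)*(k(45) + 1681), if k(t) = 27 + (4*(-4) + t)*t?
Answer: 6670782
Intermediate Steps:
k(t) = 27 + t*(-16 + t) (k(t) = 27 + (-16 + t)*t = 27 + t*(-16 + t))
(-26*(-25 + 5) + 1694)*(k(45) + 1681) = (-26*(-25 + 5) + 1694)*((27 + 45**2 - 16*45) + 1681) = (-26*(-20) + 1694)*((27 + 2025 - 720) + 1681) = (520 + 1694)*(1332 + 1681) = 2214*3013 = 6670782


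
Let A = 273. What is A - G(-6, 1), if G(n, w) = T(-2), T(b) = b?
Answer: 275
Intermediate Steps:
G(n, w) = -2
A - G(-6, 1) = 273 - 1*(-2) = 273 + 2 = 275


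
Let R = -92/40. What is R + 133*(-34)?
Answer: -45243/10 ≈ -4524.3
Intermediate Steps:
R = -23/10 (R = -92*1/40 = -23/10 ≈ -2.3000)
R + 133*(-34) = -23/10 + 133*(-34) = -23/10 - 4522 = -45243/10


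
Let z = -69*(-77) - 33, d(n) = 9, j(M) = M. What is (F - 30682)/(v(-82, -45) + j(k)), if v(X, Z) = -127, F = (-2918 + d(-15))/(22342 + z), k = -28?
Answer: 847501113/4281410 ≈ 197.95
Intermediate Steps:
z = 5280 (z = 5313 - 33 = 5280)
F = -2909/27622 (F = (-2918 + 9)/(22342 + 5280) = -2909/27622 ≈ -0.10531)
(F - 30682)/(v(-82, -45) + j(k)) = (-2909/27622 - 30682)/(-127 - 28) = -847501113/27622/(-155) = -847501113/27622*(-1/155) = 847501113/4281410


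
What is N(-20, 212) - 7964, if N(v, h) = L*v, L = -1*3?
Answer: -7904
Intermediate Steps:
L = -3
N(v, h) = -3*v
N(-20, 212) - 7964 = -3*(-20) - 7964 = 60 - 7964 = -7904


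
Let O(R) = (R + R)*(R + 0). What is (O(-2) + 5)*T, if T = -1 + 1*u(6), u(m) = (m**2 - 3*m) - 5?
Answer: 156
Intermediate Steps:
u(m) = -5 + m**2 - 3*m
O(R) = 2*R**2 (O(R) = (2*R)*R = 2*R**2)
T = 12 (T = -1 + 1*(-5 + 6**2 - 3*6) = -1 + 1*(-5 + 36 - 18) = -1 + 1*13 = -1 + 13 = 12)
(O(-2) + 5)*T = (2*(-2)**2 + 5)*12 = (2*4 + 5)*12 = (8 + 5)*12 = 13*12 = 156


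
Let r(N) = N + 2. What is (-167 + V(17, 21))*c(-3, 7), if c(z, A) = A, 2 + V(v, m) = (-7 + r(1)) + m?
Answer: -1064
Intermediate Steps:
r(N) = 2 + N
V(v, m) = -6 + m (V(v, m) = -2 + ((-7 + (2 + 1)) + m) = -2 + ((-7 + 3) + m) = -2 + (-4 + m) = -6 + m)
(-167 + V(17, 21))*c(-3, 7) = (-167 + (-6 + 21))*7 = (-167 + 15)*7 = -152*7 = -1064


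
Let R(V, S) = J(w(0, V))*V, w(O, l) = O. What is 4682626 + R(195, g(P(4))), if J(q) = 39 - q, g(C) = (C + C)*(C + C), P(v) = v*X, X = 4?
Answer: 4690231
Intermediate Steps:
P(v) = 4*v (P(v) = v*4 = 4*v)
g(C) = 4*C² (g(C) = (2*C)*(2*C) = 4*C²)
R(V, S) = 39*V (R(V, S) = (39 - 1*0)*V = (39 + 0)*V = 39*V)
4682626 + R(195, g(P(4))) = 4682626 + 39*195 = 4682626 + 7605 = 4690231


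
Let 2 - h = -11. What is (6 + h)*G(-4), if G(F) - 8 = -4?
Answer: 76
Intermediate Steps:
h = 13 (h = 2 - 1*(-11) = 2 + 11 = 13)
G(F) = 4 (G(F) = 8 - 4 = 4)
(6 + h)*G(-4) = (6 + 13)*4 = 19*4 = 76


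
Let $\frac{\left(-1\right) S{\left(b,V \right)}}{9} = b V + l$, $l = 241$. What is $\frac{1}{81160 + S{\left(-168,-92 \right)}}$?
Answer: $- \frac{1}{60113} \approx -1.6635 \cdot 10^{-5}$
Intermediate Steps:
$S{\left(b,V \right)} = -2169 - 9 V b$ ($S{\left(b,V \right)} = - 9 \left(b V + 241\right) = - 9 \left(V b + 241\right) = - 9 \left(241 + V b\right) = -2169 - 9 V b$)
$\frac{1}{81160 + S{\left(-168,-92 \right)}} = \frac{1}{81160 - \left(2169 - -139104\right)} = \frac{1}{81160 - 141273} = \frac{1}{-60113} = - \frac{1}{60113}$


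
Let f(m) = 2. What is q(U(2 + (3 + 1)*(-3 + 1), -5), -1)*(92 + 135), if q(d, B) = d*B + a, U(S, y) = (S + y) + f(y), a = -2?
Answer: 1589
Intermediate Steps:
U(S, y) = 2 + S + y (U(S, y) = (S + y) + 2 = 2 + S + y)
q(d, B) = -2 + B*d (q(d, B) = d*B - 2 = B*d - 2 = -2 + B*d)
q(U(2 + (3 + 1)*(-3 + 1), -5), -1)*(92 + 135) = (-2 - (2 + (2 + (3 + 1)*(-3 + 1)) - 5))*(92 + 135) = (-2 - (2 + (2 + 4*(-2)) - 5))*227 = (-2 - (2 + (2 - 8) - 5))*227 = (-2 - (2 - 6 - 5))*227 = (-2 - 1*(-9))*227 = (-2 + 9)*227 = 7*227 = 1589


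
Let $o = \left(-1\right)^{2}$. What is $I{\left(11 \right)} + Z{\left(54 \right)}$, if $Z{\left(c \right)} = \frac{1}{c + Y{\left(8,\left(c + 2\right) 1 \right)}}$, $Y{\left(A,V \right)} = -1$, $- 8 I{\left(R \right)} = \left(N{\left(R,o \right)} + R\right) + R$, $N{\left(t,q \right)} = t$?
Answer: $- \frac{1741}{424} \approx -4.1061$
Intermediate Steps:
$o = 1$
$I{\left(R \right)} = - \frac{3 R}{8}$ ($I{\left(R \right)} = - \frac{\left(R + R\right) + R}{8} = - \frac{2 R + R}{8} = - \frac{3 R}{8}$)
$Z{\left(c \right)} = \frac{1}{-1 + c}$ ($Z{\left(c \right)} = \frac{1}{c - 1} = \frac{1}{-1 + c}$)
$I{\left(11 \right)} + Z{\left(54 \right)} = \left(- \frac{3}{8}\right) 11 + \frac{1}{-1 + 54} = - \frac{33}{8} + \frac{1}{53} = - \frac{1741}{424}$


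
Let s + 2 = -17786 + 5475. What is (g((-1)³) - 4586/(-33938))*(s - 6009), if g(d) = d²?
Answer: -352918364/16969 ≈ -20798.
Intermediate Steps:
s = -12313 (s = -2 + (-17786 + 5475) = -2 - 12311 = -12313)
(g((-1)³) - 4586/(-33938))*(s - 6009) = (((-1)³)² - 4586/(-33938))*(-12313 - 6009) = ((-1)² - 4586*(-1/33938))*(-18322) = (1 + 2293/16969)*(-18322) = (19262/16969)*(-18322) = -352918364/16969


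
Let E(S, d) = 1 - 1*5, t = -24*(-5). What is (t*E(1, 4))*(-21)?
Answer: 10080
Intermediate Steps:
t = 120 (t = -4*(-30) = 120)
E(S, d) = -4 (E(S, d) = 1 - 5 = -4)
(t*E(1, 4))*(-21) = (120*(-4))*(-21) = -480*(-21) = 10080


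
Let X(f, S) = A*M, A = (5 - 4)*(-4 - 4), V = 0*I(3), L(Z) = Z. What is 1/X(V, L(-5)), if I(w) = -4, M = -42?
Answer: 1/336 ≈ 0.0029762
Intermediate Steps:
V = 0 (V = 0*(-4) = 0)
A = -8 (A = 1*(-8) = -8)
X(f, S) = 336 (X(f, S) = -8*(-42) = 336)
1/X(V, L(-5)) = 1/336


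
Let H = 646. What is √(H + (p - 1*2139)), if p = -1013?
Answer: I*√2506 ≈ 50.06*I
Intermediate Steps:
√(H + (p - 1*2139)) = √(646 + (-1013 - 1*2139)) = √(646 + (-1013 - 2139)) = √(646 - 3152) = √(-2506) = I*√2506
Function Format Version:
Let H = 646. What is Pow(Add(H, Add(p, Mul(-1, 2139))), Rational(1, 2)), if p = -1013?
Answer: Mul(I, Pow(2506, Rational(1, 2))) ≈ Mul(50.060, I)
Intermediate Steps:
Pow(Add(H, Add(p, Mul(-1, 2139))), Rational(1, 2)) = Pow(Add(646, Add(-1013, Mul(-1, 2139))), Rational(1, 2)) = Pow(Add(646, Add(-1013, -2139)), Rational(1, 2)) = Pow(Add(646, -3152), Rational(1, 2)) = Pow(-2506, Rational(1, 2)) = Mul(I, Pow(2506, Rational(1, 2)))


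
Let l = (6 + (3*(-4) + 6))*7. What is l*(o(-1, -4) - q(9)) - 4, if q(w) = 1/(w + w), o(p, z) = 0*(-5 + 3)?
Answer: -4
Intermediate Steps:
o(p, z) = 0 (o(p, z) = 0*(-2) = 0)
q(w) = 1/(2*w)
l = 0 (l = (6 + (-12 + 6))*7 = (6 - 6)*7 = 0*7 = 0)
l*(o(-1, -4) - q(9)) - 4 = 0*(0 - 1/(2*9)) - 4 = 0*(0 - 1*1/18) - 4 = 0*(0 - 1/18) - 4 = 0*(-1/18) - 4 = 0 - 4 = -4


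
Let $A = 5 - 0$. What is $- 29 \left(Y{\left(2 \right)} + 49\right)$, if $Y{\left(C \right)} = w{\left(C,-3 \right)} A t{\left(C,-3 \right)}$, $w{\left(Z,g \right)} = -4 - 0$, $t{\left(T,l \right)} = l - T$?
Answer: $-4321$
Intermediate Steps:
$w{\left(Z,g \right)} = -4$ ($w{\left(Z,g \right)} = -4 + 0 = -4$)
$A = 5$ ($A = 5 + 0 = 5$)
$Y{\left(C \right)} = 60 + 20 C$ ($Y{\left(C \right)} = \left(-4\right) 5 \left(-3 - C\right) = - 20 \left(-3 - C\right) = 60 + 20 C$)
$- 29 \left(Y{\left(2 \right)} + 49\right) = - 29 \left(\left(60 + 20 \cdot 2\right) + 49\right) = - 29 \left(\left(60 + 40\right) + 49\right) = - 29 \left(100 + 49\right) = \left(-29\right) 149 = -4321$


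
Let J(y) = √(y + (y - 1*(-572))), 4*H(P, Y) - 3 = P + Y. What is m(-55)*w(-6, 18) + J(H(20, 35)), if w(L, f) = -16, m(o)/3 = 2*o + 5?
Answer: 5040 + √601 ≈ 5064.5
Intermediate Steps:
m(o) = 15 + 6*o (m(o) = 3*(2*o + 5) = 3*(5 + 2*o) = 15 + 6*o)
H(P, Y) = ¾ + P/4 + Y/4 (H(P, Y) = ¾ + (P + Y)/4 = ¾ + (P/4 + Y/4) = ¾ + P/4 + Y/4)
J(y) = √(572 + 2*y) (J(y) = √(y + (y + 572)) = √(y + (572 + y)) = √(572 + 2*y))
m(-55)*w(-6, 18) + J(H(20, 35)) = (15 + 6*(-55))*(-16) + √(572 + 2*(¾ + (¼)*20 + (¼)*35)) = (15 - 330)*(-16) + √(572 + 2*(¾ + 5 + 35/4)) = -315*(-16) + √(572 + 2*(29/2)) = 5040 + √(572 + 29) = 5040 + √601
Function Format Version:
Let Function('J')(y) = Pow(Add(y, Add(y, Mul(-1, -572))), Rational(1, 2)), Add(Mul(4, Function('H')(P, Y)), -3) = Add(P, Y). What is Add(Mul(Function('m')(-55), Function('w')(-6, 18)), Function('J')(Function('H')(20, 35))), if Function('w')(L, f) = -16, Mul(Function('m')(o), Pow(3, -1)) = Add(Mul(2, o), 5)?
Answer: Add(5040, Pow(601, Rational(1, 2))) ≈ 5064.5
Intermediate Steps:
Function('m')(o) = Add(15, Mul(6, o)) (Function('m')(o) = Mul(3, Add(Mul(2, o), 5)) = Mul(3, Add(5, Mul(2, o))) = Add(15, Mul(6, o)))
Function('H')(P, Y) = Add(Rational(3, 4), Mul(Rational(1, 4), P), Mul(Rational(1, 4), Y)) (Function('H')(P, Y) = Add(Rational(3, 4), Mul(Rational(1, 4), Add(P, Y))) = Add(Rational(3, 4), Add(Mul(Rational(1, 4), P), Mul(Rational(1, 4), Y))) = Add(Rational(3, 4), Mul(Rational(1, 4), P), Mul(Rational(1, 4), Y)))
Function('J')(y) = Pow(Add(572, Mul(2, y)), Rational(1, 2)) (Function('J')(y) = Pow(Add(y, Add(y, 572)), Rational(1, 2)) = Pow(Add(y, Add(572, y)), Rational(1, 2)) = Pow(Add(572, Mul(2, y)), Rational(1, 2)))
Add(Mul(Function('m')(-55), Function('w')(-6, 18)), Function('J')(Function('H')(20, 35))) = Add(Mul(Add(15, Mul(6, -55)), -16), Pow(Add(572, Mul(2, Add(Rational(3, 4), Mul(Rational(1, 4), 20), Mul(Rational(1, 4), 35)))), Rational(1, 2))) = Add(Mul(Add(15, -330), -16), Pow(Add(572, Mul(2, Add(Rational(3, 4), 5, Rational(35, 4)))), Rational(1, 2))) = Add(Mul(-315, -16), Pow(Add(572, Mul(2, Rational(29, 2))), Rational(1, 2))) = Add(5040, Pow(Add(572, 29), Rational(1, 2))) = Add(5040, Pow(601, Rational(1, 2)))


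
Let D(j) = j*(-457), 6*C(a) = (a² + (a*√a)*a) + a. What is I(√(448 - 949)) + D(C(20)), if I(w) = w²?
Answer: -32491 - 182800*√5/3 ≈ -1.6874e+5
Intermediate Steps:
C(a) = a/6 + a²/6 + a^(5/2)/6 (C(a) = ((a² + (a*√a)*a) + a)/6 = ((a² + a^(3/2)*a) + a)/6 = ((a² + a^(5/2)) + a)/6 = (a + a² + a^(5/2))/6 = a/6 + a²/6 + a^(5/2)/6)
D(j) = -457*j
I(√(448 - 949)) + D(C(20)) = (√(448 - 949))² - 457*((⅙)*20 + (⅙)*20² + 20^(5/2)/6) = (√(-501))² - 457*(10/3 + (⅙)*400 + (800*√5)/6) = (I*√501)² - 457*(10/3 + 200/3 + 400*√5/3) = -501 - 457*(70 + 400*√5/3) = -501 + (-31990 - 182800*√5/3) = -32491 - 182800*√5/3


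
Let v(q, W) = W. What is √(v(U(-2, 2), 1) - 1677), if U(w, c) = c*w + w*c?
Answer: 2*I*√419 ≈ 40.939*I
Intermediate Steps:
U(w, c) = 2*c*w (U(w, c) = c*w + c*w = 2*c*w)
√(v(U(-2, 2), 1) - 1677) = √(1 - 1677) = √(-1676) = 2*I*√419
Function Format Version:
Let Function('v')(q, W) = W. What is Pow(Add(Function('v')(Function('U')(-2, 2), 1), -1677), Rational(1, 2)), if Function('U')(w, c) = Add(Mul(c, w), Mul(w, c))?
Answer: Mul(2, I, Pow(419, Rational(1, 2))) ≈ Mul(40.939, I)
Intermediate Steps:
Function('U')(w, c) = Mul(2, c, w) (Function('U')(w, c) = Add(Mul(c, w), Mul(c, w)) = Mul(2, c, w))
Pow(Add(Function('v')(Function('U')(-2, 2), 1), -1677), Rational(1, 2)) = Pow(Add(1, -1677), Rational(1, 2)) = Pow(-1676, Rational(1, 2)) = Mul(2, I, Pow(419, Rational(1, 2)))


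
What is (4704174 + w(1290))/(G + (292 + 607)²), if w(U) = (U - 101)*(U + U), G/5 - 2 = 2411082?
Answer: 7771794/12863621 ≈ 0.60417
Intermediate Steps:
G = 12055420 (G = 10 + 5*2411082 = 10 + 12055410 = 12055420)
w(U) = 2*U*(-101 + U) (w(U) = (-101 + U)*(2*U) = 2*U*(-101 + U))
(4704174 + w(1290))/(G + (292 + 607)²) = (4704174 + 2*1290*(-101 + 1290))/(12055420 + (292 + 607)²) = (4704174 + 2*1290*1189)/(12055420 + 899²) = (4704174 + 3067620)/(12055420 + 808201) = 7771794/12863621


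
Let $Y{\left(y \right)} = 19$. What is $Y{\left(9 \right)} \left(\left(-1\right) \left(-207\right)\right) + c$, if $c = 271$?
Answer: $4204$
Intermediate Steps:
$Y{\left(9 \right)} \left(\left(-1\right) \left(-207\right)\right) + c = 19 \left(\left(-1\right) \left(-207\right)\right) + 271 = 19 \cdot 207 + 271 = 3933 + 271 = 4204$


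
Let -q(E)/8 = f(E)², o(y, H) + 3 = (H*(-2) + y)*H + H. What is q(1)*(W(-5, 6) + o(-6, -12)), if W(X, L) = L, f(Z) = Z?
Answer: 1800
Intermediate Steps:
o(y, H) = -3 + H + H*(y - 2*H) (o(y, H) = -3 + ((H*(-2) + y)*H + H) = -3 + ((-2*H + y)*H + H) = -3 + ((y - 2*H)*H + H) = -3 + (H*(y - 2*H) + H) = -3 + (H + H*(y - 2*H)) = -3 + H + H*(y - 2*H))
q(E) = -8*E²
q(1)*(W(-5, 6) + o(-6, -12)) = (-8*1²)*(6 + (-3 - 12 - 2*(-12)² - 12*(-6))) = (-8*1)*(6 + (-3 - 12 - 2*144 + 72)) = -8*(6 + (-3 - 12 - 288 + 72)) = -8*(6 - 231) = -8*(-225) = 1800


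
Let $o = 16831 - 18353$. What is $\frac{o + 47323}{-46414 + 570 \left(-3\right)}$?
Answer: $- \frac{45801}{48124} \approx -0.95173$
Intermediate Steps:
$o = -1522$
$\frac{o + 47323}{-46414 + 570 \left(-3\right)} = \frac{-1522 + 47323}{-46414 + 570 \left(-3\right)} = \frac{45801}{-46414 - 1710} = \frac{45801}{-48124} = 45801 \left(- \frac{1}{48124}\right) = - \frac{45801}{48124}$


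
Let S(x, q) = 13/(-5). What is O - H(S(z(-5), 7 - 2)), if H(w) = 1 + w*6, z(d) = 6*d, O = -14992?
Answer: -74887/5 ≈ -14977.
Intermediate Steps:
S(x, q) = -13/5 (S(x, q) = 13*(-⅕) = -13/5)
H(w) = 1 + 6*w
O - H(S(z(-5), 7 - 2)) = -14992 - (1 + 6*(-13/5)) = -14992 - (1 - 78/5) = -14992 - 1*(-73/5) = -14992 + 73/5 = -74887/5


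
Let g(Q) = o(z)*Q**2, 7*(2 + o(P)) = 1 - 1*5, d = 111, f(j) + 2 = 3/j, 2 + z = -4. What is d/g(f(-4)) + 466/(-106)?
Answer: -194395/19239 ≈ -10.104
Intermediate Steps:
z = -6 (z = -2 - 4 = -6)
f(j) = -2 + 3/j
o(P) = -18/7 (o(P) = -2 + (1 - 1*5)/7 = -2 + (1 - 5)/7 = -2 + (1/7)*(-4) = -2 - 4/7 = -18/7)
g(Q) = -18*Q**2/7
d/g(f(-4)) + 466/(-106) = 111/((-18*(-2 + 3/(-4))**2/7)) + 466/(-106) = 111/((-18*(-2 + 3*(-1/4))**2/7)) + 466*(-1/106) = 111/((-18*(-2 - 3/4)**2/7)) - 233/53 = 111/((-18*(-11/4)**2/7)) - 233/53 = 111/((-18/7*121/16)) - 233/53 = 111/(-1089/56) - 233/53 = 111*(-56/1089) - 233/53 = -2072/363 - 233/53 = -194395/19239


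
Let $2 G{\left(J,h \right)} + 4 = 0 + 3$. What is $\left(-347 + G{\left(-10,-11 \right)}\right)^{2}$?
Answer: $\frac{483025}{4} \approx 1.2076 \cdot 10^{5}$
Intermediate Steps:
$G{\left(J,h \right)} = - \frac{1}{2}$ ($G{\left(J,h \right)} = -2 + \frac{0 + 3}{2} = -2 + \frac{1}{2} \cdot 3 = -2 + \frac{3}{2} = - \frac{1}{2}$)
$\left(-347 + G{\left(-10,-11 \right)}\right)^{2} = \left(-347 - \frac{1}{2}\right)^{2} = \left(- \frac{695}{2}\right)^{2} = \frac{483025}{4}$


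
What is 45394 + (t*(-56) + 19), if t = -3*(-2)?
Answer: 45077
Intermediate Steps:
t = 6
45394 + (t*(-56) + 19) = 45394 + (6*(-56) + 19) = 45394 + (-336 + 19) = 45394 - 317 = 45077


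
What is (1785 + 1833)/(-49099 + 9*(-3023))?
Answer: -1809/38153 ≈ -0.047414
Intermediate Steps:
(1785 + 1833)/(-49099 + 9*(-3023)) = 3618/(-49099 - 27207) = 3618/(-76306) = 3618*(-1/76306) = -1809/38153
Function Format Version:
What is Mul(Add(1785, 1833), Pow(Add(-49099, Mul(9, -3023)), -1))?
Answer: Rational(-1809, 38153) ≈ -0.047414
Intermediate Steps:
Mul(Add(1785, 1833), Pow(Add(-49099, Mul(9, -3023)), -1)) = Mul(3618, Pow(Add(-49099, -27207), -1)) = Mul(3618, Pow(-76306, -1)) = Mul(3618, Rational(-1, 76306)) = Rational(-1809, 38153)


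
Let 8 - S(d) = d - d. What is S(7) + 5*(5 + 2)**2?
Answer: 253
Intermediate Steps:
S(d) = 8 (S(d) = 8 - (d - d) = 8 - 1*0 = 8 + 0 = 8)
S(7) + 5*(5 + 2)**2 = 8 + 5*(5 + 2)**2 = 8 + 5*7**2 = 8 + 5*49 = 8 + 245 = 253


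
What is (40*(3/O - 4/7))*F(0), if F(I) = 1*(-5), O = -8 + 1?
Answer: 200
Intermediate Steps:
O = -7
F(I) = -5
(40*(3/O - 4/7))*F(0) = (40*(3/(-7) - 4/7))*(-5) = (40*(3*(-⅐) - 4*⅐))*(-5) = (40*(-3/7 - 4/7))*(-5) = (40*(-1))*(-5) = -40*(-5) = 200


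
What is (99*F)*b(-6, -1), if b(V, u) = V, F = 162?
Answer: -96228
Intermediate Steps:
(99*F)*b(-6, -1) = (99*162)*(-6) = 16038*(-6) = -96228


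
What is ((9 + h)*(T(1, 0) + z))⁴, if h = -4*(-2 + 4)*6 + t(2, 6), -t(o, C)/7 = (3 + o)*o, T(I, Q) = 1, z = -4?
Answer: 11433811041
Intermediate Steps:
t(o, C) = -7*o*(3 + o) (t(o, C) = -7*(3 + o)*o = -7*o*(3 + o))
h = -118 (h = -4*(-2 + 4)*6 - 7*2*(3 + 2) = -8*6 - 7*2*5 = -4*12 - 70 = -48 - 70 = -118)
((9 + h)*(T(1, 0) + z))⁴ = ((9 - 118)*(1 - 4))⁴ = (-109*(-3))⁴ = 327⁴ = 11433811041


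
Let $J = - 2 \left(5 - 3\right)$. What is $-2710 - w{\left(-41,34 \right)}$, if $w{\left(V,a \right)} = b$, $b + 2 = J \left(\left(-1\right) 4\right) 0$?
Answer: $-2708$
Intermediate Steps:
$J = -4$ ($J = \left(-2\right) 2 = -4$)
$b = -2$ ($b = -2 + - 4 \left(\left(-1\right) 4\right) 0 = -2 + \left(-4\right) \left(-4\right) 0 = -2 + 16 \cdot 0 = -2 + 0 = -2$)
$w{\left(V,a \right)} = -2$
$-2710 - w{\left(-41,34 \right)} = -2710 - -2 = -2710 + 2 = -2708$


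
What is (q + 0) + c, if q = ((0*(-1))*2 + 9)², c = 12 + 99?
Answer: 192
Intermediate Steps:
c = 111
q = 81 (q = (0*2 + 9)² = (0 + 9)² = 9² = 81)
(q + 0) + c = (81 + 0) + 111 = 81 + 111 = 192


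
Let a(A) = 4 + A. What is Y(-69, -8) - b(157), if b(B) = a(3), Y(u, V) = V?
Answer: -15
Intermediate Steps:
b(B) = 7 (b(B) = 4 + 3 = 7)
Y(-69, -8) - b(157) = -8 - 1*7 = -8 - 7 = -15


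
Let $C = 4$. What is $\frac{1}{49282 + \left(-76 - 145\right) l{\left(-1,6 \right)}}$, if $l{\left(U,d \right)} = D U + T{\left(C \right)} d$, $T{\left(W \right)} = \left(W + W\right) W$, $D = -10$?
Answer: $\frac{1}{4640} \approx 0.00021552$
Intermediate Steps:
$T{\left(W \right)} = 2 W^{2}$ ($T{\left(W \right)} = 2 W W = 2 W^{2}$)
$l{\left(U,d \right)} = - 10 U + 32 d$ ($l{\left(U,d \right)} = - 10 U + 2 \cdot 4^{2} d = - 10 U + 2 \cdot 16 d = - 10 U + 32 d$)
$\frac{1}{49282 + \left(-76 - 145\right) l{\left(-1,6 \right)}} = \frac{1}{49282 + \left(-76 - 145\right) \left(\left(-10\right) \left(-1\right) + 32 \cdot 6\right)} = \frac{1}{49282 - 221 \left(10 + 192\right)} = \frac{1}{49282 - 44642} = \frac{1}{4640}$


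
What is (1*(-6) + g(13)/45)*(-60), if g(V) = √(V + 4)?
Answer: 360 - 4*√17/3 ≈ 354.50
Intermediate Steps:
g(V) = √(4 + V)
(1*(-6) + g(13)/45)*(-60) = (1*(-6) + √(4 + 13)/45)*(-60) = (-6 + √17*(1/45))*(-60) = (-6 + √17/45)*(-60) = 360 - 4*√17/3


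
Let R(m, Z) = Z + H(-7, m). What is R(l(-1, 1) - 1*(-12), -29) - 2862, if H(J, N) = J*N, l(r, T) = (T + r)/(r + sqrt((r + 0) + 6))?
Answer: -2975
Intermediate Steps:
l(r, T) = (T + r)/(r + sqrt(6 + r)) (l(r, T) = (T + r)/(r + sqrt(r + 6)) = (T + r)/(r + sqrt(6 + r)))
R(m, Z) = Z - 7*m
R(l(-1, 1) - 1*(-12), -29) - 2862 = (-29 - 7*((1 - 1)/(-1 + sqrt(6 - 1)) - 1*(-12))) - 2862 = (-29 - 7*(0/(-1 + sqrt(5)) + 12)) - 2862 = (-29 - 7*(0 + 12)) - 2862 = (-29 - 7*12) - 2862 = (-29 - 84) - 2862 = -113 - 2862 = -2975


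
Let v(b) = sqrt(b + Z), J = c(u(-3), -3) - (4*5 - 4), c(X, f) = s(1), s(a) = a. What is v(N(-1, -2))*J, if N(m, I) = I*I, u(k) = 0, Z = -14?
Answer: -15*I*sqrt(10) ≈ -47.434*I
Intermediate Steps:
N(m, I) = I**2
c(X, f) = 1
J = -15 (J = 1 - (4*5 - 4) = 1 - (20 - 4) = 1 - 1*16 = 1 - 16 = -15)
v(b) = sqrt(-14 + b) (v(b) = sqrt(b - 14) = sqrt(-14 + b))
v(N(-1, -2))*J = sqrt(-14 + (-2)**2)*(-15) = sqrt(-14 + 4)*(-15) = sqrt(-10)*(-15) = (I*sqrt(10))*(-15) = -15*I*sqrt(10)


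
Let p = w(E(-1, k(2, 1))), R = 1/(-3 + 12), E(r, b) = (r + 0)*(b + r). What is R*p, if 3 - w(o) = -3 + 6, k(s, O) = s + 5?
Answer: 0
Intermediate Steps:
k(s, O) = 5 + s
E(r, b) = r*(b + r)
w(o) = 0 (w(o) = 3 - (-3 + 6) = 3 - 1*3 = 3 - 3 = 0)
R = ⅑ (R = 1/9 = ⅑ ≈ 0.11111)
p = 0
R*p = (⅑)*0 = 0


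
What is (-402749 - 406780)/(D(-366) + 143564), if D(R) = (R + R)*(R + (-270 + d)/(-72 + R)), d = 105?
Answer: -59095617/30017618 ≈ -1.9687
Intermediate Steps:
D(R) = 2*R*(R - 165/(-72 + R)) (D(R) = (R + R)*(R + (-270 + 105)/(-72 + R)) = (2*R)*(R - 165/(-72 + R)) = 2*R*(R - 165/(-72 + R)))
(-402749 - 406780)/(D(-366) + 143564) = (-402749 - 406780)/(2*(-366)*(-165 + (-366)² - 72*(-366))/(-72 - 366) + 143564) = -809529/(2*(-366)*(-165 + 133956 + 26352)/(-438) + 143564) = -809529/(2*(-366)*(-1/438)*160143 + 143564) = -809529/(19537446/73 + 143564) = -809529/30017618/73 = -809529*73/30017618 = -59095617/30017618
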